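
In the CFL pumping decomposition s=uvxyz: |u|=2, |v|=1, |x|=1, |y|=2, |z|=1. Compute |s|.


|s| = |u| + |v| + |x| + |y| + |z|
= 2 + 1 + 1 + 2 + 1
= 3 + 1 + 3
= 4 + 3
= 7

7


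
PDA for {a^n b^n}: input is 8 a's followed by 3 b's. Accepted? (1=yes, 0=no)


Language requires equal numbers of a's and b's
PDA pushes for each 'a', pops for each 'b'
Number of a's = 8
Number of b's = 3
8 != 3 -> Reject

0


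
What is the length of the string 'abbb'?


String: 'abbb'
Counting characters:
  'a' appears 1 time(s)
  'b' appears 3 time(s)
Total length = 1 + 3 = 4

4


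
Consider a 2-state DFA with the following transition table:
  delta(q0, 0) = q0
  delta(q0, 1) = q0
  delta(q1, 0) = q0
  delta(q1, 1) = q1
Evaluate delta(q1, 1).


Looking up transition function:
delta(q1, 1) in the table
Row: q1, Column: 1
Result: q1

q1


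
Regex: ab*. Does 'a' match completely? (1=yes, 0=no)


Pattern: ab*
String: 'a'
Pattern requires: exactly one 'a' followed by zero or more 'b's
First char is 'a' -> OK
Rest '': all b's? Yes
Result: 1

1


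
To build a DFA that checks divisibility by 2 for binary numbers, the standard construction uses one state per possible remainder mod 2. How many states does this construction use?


Divisibility by 2 is tracked via the remainder mod 2: 0, 1, ..., 1
The construction assigns one state to each remainder
Number of remainders = 2

2


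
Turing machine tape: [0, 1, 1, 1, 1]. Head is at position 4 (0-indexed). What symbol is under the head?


Tape: [0, 1, 1, 1, 1]
Positions: 0 1 2 3 4
Values:    0 1 1 1 1
Head at position 4
tape[4] = 1

1


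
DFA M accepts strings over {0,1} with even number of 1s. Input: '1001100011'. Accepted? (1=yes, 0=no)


DFA has 2 states: q_even (start, accept=yes) and q_odd
Processing string '1001100011' character by character:
  Position 0: read '1', 1-count=1 -> q_odd
  Position 1: read '0', 1-count=1 -> q_odd (no change)
  Position 2: read '0', 1-count=1 -> q_odd (no change)
  Position 3: read '1', 1-count=2 -> q_even
  Position 4: read '1', 1-count=3 -> q_odd
  Position 5: read '0', 1-count=3 -> q_odd (no change)
  Position 6: read '0', 1-count=3 -> q_odd (no change)
  Position 7: read '0', 1-count=3 -> q_odd (no change)
  Position 8: read '1', 1-count=4 -> q_even
  Position 9: read '1', 1-count=5 -> q_odd
Final state: q_odd, total 1s = 5 (odd); the DFA requires an even count -> reject

0


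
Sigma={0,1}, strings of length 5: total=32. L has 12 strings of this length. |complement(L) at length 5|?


Alphabet: {0,1}
String length: 5
Total strings of length 5 = 2^5 = 32
Strings in L = 12
Complement = total - |L|
= 32 - 12
= 20

20


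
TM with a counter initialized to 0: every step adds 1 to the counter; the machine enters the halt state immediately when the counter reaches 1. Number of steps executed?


Counter starts at 0. Counting sequence:
  Step 1: counter = 1
Counter reached 1 -> halt
Total steps = 1

1


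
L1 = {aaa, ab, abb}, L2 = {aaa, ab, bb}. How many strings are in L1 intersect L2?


L1 = {aaa, ab, abb}
L2 = {aaa, ab, bb}
Checking each string in L1 against L2:
  'aaa': in L2? Yes
  'ab': in L2? Yes
  'abb': in L2? No
Intersection = {aaa, ab}
|L1 ∩ L2| = 2

2


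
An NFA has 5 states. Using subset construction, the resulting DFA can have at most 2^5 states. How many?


NFA has 5 states
Subset construction: each DFA state = subset of NFA states
Maximum subsets = 2^5
2^5 = 32

32


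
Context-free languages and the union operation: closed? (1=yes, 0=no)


CFL closure properties:
  Closed under: union, concatenation, Kleene star
  NOT closed under: intersection, complement
Operation 'union' is in closed list -> Yes (closed)

1


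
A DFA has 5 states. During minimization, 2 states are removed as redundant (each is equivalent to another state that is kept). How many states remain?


Original DFA: 5 states
Redundant states removed: 2
Minimized states = original - removed
= 5 - 2
= 3

3


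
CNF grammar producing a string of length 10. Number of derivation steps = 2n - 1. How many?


Chomsky Normal Form derivation:
String length n = 10
Each step either:
  - Splits a nonterminal into two (n-1 such steps)
  - Converts a nonterminal to terminal (n such steps)
Total = (n-1) + n = 2n - 1
= 2(10) - 1
= 20 - 1
= 19

19


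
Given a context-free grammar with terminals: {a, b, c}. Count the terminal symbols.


Terminal symbols: a, b, c
Counting each: a (#1), b (#2), c (#3)
Total = 3

3


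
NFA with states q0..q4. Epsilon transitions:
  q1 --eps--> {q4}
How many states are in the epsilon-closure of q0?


Starting from q0
Initialize closure = {q0}
q0 has no outgoing epsilon transitions -> nothing to add
Final closure: {q0}
Size = 1

1


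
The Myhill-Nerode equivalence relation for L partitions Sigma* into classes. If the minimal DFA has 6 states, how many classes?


Myhill-Nerode theorem:
Number of equivalence classes = number of states in minimal DFA
Minimal DFA states = 6
Therefore equivalence classes = 6

6


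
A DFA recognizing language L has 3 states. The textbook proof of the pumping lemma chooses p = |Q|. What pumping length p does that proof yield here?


Pumping lemma for regular languages (standard proof):
Take p = |Q|, the number of DFA states.
Any string of length >= |Q| passes through |Q|+1 states while reading its first |Q| symbols,
so by pigeonhole some state repeats, giving the loop that can be pumped.
Here |Q| = 3
Therefore the proof uses p = 3

3


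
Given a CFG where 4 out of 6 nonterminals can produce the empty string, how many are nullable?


Nonterminals: {S, A, B, C, D, E}
A nonterminal is nullable if it can derive epsilon
Counting nullable nonterminals: 4
Total nullable = 4

4


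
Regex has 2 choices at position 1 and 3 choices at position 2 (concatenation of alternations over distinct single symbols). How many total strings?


First group: 2 alternatives
Second group: 3 alternatives
Concatenation: each choice from group 1 pairs with each from group 2
Total = 2 x 3 = 6

6


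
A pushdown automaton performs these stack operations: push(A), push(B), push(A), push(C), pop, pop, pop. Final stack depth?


Tracing stack operations:
  push(A) -> stack = [A], depth=1
  push(B) -> stack = [A,B], depth=2
  push(A) -> stack = [A,B,A], depth=3
  push(C) -> stack = [A,B,A,C], depth=4
  pop -> removed C, stack = [A,B,A], depth=3
  pop -> removed A, stack = [A,B], depth=2
  pop -> removed B, stack = [A], depth=1
Final depth = 1

1


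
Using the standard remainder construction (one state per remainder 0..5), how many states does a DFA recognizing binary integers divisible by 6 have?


Divisibility by 6 is tracked via the remainder mod 6: 0, 1, ..., 5
The construction assigns one state to each remainder
Number of remainders = 6

6


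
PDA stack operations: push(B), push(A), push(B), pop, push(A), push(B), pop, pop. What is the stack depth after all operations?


Tracing stack operations:
  push(B) -> stack = [B], depth=1
  push(A) -> stack = [B,A], depth=2
  push(B) -> stack = [B,A,B], depth=3
  pop -> removed B, stack = [B,A], depth=2
  push(A) -> stack = [B,A,A], depth=3
  push(B) -> stack = [B,A,A,B], depth=4
  pop -> removed B, stack = [B,A,A], depth=3
  pop -> removed A, stack = [B,A], depth=2
Final depth = 2

2


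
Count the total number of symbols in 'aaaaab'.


String: 'aaaaab'
Counting characters:
  'a' appears 5 time(s)
  'b' appears 1 time(s)
Total length = 5 + 1 = 6

6


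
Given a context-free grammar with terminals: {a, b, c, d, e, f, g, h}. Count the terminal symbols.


Terminal symbols: a, b, c, d, e, f, g, h
Counting each: a (#1), b (#2), c (#3), d (#4), e (#5), f (#6), g (#7), h (#8)
Total = 8

8


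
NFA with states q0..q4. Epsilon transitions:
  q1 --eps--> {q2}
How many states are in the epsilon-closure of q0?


Starting from q0
Initialize closure = {q0}
q0 has no outgoing epsilon transitions -> nothing to add
Final closure: {q0}
Size = 1

1


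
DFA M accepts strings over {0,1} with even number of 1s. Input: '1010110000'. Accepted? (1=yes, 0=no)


DFA has 2 states: q_even (start, accept=yes) and q_odd
Processing string '1010110000' character by character:
  Position 0: read '1', 1-count=1 -> q_odd
  Position 1: read '0', 1-count=1 -> q_odd (no change)
  Position 2: read '1', 1-count=2 -> q_even
  Position 3: read '0', 1-count=2 -> q_even (no change)
  Position 4: read '1', 1-count=3 -> q_odd
  Position 5: read '1', 1-count=4 -> q_even
  Position 6: read '0', 1-count=4 -> q_even (no change)
  Position 7: read '0', 1-count=4 -> q_even (no change)
  Position 8: read '0', 1-count=4 -> q_even (no change)
  Position 9: read '0', 1-count=4 -> q_even (no change)
Final state: q_even, total 1s = 4 (even); the DFA requires an even count -> accept

1


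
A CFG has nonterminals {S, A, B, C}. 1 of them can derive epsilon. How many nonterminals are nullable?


Nonterminals: {S, A, B, C}
A nonterminal is nullable if it can derive epsilon
Counting nullable nonterminals: 1
Total nullable = 1

1


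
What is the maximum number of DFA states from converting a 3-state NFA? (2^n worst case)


NFA has 3 states
Subset construction: each DFA state = subset of NFA states
Maximum subsets = 2^3
2^3 = 8

8


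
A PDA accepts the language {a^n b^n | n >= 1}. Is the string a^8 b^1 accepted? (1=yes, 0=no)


Language requires equal numbers of a's and b's
PDA pushes for each 'a', pops for each 'b'
Number of a's = 8
Number of b's = 1
8 != 1 -> Reject

0


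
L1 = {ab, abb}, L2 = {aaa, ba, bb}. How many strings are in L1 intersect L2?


L1 = {ab, abb}
L2 = {aaa, ba, bb}
Checking each string in L1 against L2:
  'ab': in L2? No
  'abb': in L2? No
Intersection = {}
|L1 ∩ L2| = 0

0


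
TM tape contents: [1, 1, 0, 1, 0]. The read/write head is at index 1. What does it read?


Tape: [1, 1, 0, 1, 0]
Positions: 0 1 2 3 4
Values:    1 1 0 1 0
Head at position 1
tape[1] = 1

1


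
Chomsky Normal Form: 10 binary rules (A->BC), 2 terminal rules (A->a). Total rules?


CNF allows two rule forms:
  A -> BC (binary): 10 rules
  A -> a (terminal): 2 rules
Total = 10 + 2 = 12

12


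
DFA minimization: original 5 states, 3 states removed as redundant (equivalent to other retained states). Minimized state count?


Original DFA: 5 states
Redundant states removed: 3
Minimized states = original - removed
= 5 - 3
= 2

2


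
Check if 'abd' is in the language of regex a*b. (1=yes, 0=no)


Pattern: a*b
String: 'abd'
Pattern requires: zero or more 'a's followed by exactly one 'b'
Found 1 leading 'a's
Remaining: 'bd'
Remaining is not 'b' -> no match
Result: 0

0


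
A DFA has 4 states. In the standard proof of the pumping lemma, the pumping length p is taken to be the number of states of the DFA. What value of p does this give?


Pumping lemma for regular languages (standard proof):
Take p = |Q|, the number of DFA states.
Any string of length >= |Q| passes through |Q|+1 states while reading its first |Q| symbols,
so by pigeonhole some state repeats, giving the loop that can be pumped.
Here |Q| = 4
Therefore the proof uses p = 4

4


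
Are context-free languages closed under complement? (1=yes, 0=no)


CFL closure properties:
  Closed under: union, concatenation, Kleene star
  NOT closed under: intersection, complement
Operation 'complement' is in not-closed list -> No (not closed)

0


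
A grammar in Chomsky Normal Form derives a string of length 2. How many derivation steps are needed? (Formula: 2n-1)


Chomsky Normal Form derivation:
String length n = 2
Each step either:
  - Splits a nonterminal into two (n-1 such steps)
  - Converts a nonterminal to terminal (n such steps)
Total = (n-1) + n = 2n - 1
= 2(2) - 1
= 4 - 1
= 3

3


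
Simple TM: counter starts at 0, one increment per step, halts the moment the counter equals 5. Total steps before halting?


Counter starts at 0. Counting sequence:
  Step 1: counter = 1
  Step 2: counter = 2
  Step 3: counter = 3
  Step 4: counter = 4
  Step 5: counter = 5
Counter reached 5 -> halt
Total steps = 5

5


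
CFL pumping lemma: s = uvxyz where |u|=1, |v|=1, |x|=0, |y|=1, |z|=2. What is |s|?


|s| = |u| + |v| + |x| + |y| + |z|
= 1 + 1 + 0 + 1 + 2
= 2 + 0 + 3
= 2 + 3
= 5

5


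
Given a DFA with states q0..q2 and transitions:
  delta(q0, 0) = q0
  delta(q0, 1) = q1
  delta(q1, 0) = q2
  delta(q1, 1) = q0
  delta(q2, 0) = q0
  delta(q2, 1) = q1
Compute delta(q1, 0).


Looking up transition function:
delta(q1, 0) in the table
Row: q1, Column: 0
Result: q2

q2


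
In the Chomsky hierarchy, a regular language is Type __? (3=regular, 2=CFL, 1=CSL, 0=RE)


Chomsky hierarchy levels:
  Type 3: Regular (DFA/NFA/regex)
  Type 2: Context-free (PDA)
  Type 1: Context-sensitive
  Type 0: Recursively enumerable (TM)
'regular' corresponds to Type 3

3


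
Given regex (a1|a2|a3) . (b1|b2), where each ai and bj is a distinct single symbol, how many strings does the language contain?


First group: 3 alternatives
Second group: 2 alternatives
Concatenation: each choice from group 1 pairs with each from group 2
Total = 3 x 2 = 6

6


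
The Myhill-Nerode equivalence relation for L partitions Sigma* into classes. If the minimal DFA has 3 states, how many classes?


Myhill-Nerode theorem:
Number of equivalence classes = number of states in minimal DFA
Minimal DFA states = 3
Therefore equivalence classes = 3

3


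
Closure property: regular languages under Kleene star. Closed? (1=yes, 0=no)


Regular languages are closed under:
- Union (DFA product construction)
- Intersection (DFA product construction)
- Complement (swap accept/reject states)
- Concatenation (NFA construction)
- Kleene star (NFA construction)
Kleene star is in this list
Therefore: closed

1


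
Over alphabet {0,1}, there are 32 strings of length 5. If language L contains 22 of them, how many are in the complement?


Alphabet: {0,1}
String length: 5
Total strings of length 5 = 2^5 = 32
Strings in L = 22
Complement = total - |L|
= 32 - 22
= 10

10


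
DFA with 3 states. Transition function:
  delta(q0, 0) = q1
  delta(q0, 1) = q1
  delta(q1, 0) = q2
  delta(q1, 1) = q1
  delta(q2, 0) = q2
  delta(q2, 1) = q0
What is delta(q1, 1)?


Looking up transition function:
delta(q1, 1) in the table
Row: q1, Column: 1
Result: q1

q1


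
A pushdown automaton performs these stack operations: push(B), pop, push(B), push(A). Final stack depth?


Tracing stack operations:
  push(B) -> stack = [B], depth=1
  pop -> removed B, stack = [], depth=0
  push(B) -> stack = [B], depth=1
  push(A) -> stack = [B,A], depth=2
Final depth = 2

2


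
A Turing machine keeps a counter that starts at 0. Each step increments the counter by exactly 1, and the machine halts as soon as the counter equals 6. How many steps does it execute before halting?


Counter starts at 0. Counting sequence:
  Step 1: counter = 1
  Step 2: counter = 2
  Step 3: counter = 3
  Step 4: counter = 4
  Step 5: counter = 5
  Step 6: counter = 6
Counter reached 6 -> halt
Total steps = 6

6


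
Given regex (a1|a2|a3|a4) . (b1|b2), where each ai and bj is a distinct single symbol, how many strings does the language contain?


First group: 4 alternatives
Second group: 2 alternatives
Concatenation: each choice from group 1 pairs with each from group 2
Total = 4 x 2 = 8

8


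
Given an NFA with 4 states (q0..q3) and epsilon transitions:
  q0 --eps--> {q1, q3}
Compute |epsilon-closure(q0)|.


Starting from q0
Initialize closure = {q0}
Follow epsilon from q0 -> add q1
Follow epsilon from q0 -> add q3
Final closure: {q0, q1, q3}
Size = 3

3


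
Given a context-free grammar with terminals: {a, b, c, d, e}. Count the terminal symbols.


Terminal symbols: a, b, c, d, e
Counting each: a (#1), b (#2), c (#3), d (#4), e (#5)
Total = 5

5


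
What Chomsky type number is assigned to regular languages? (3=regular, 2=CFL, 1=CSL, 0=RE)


Chomsky hierarchy levels:
  Type 3: Regular (DFA/NFA/regex)
  Type 2: Context-free (PDA)
  Type 1: Context-sensitive
  Type 0: Recursively enumerable (TM)
'regular' corresponds to Type 3

3


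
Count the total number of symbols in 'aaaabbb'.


String: 'aaaabbb'
Counting characters:
  'a' appears 4 time(s)
  'b' appears 3 time(s)
Total length = 4 + 3 = 7

7


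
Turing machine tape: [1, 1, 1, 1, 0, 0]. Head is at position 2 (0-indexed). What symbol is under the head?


Tape: [1, 1, 1, 1, 0, 0]
Positions: 0 1 2 3 4 5
Values:    1 1 1 1 0 0
Head at position 2
tape[2] = 1

1


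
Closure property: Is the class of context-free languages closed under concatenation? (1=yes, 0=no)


CFL closure properties:
  Closed under: union, concatenation, Kleene star
  NOT closed under: intersection, complement
Operation 'concatenation' is in closed list -> Yes (closed)

1


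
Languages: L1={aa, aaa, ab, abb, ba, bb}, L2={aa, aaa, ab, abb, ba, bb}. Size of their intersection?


L1 = {aa, aaa, ab, abb, ba, bb}
L2 = {aa, aaa, ab, abb, ba, bb}
Checking each string in L1 against L2:
  'aa': in L2? Yes
  'aaa': in L2? Yes
  'ab': in L2? Yes
  'abb': in L2? Yes
  'ba': in L2? Yes
  'bb': in L2? Yes
Intersection = {aa, aaa, ab, abb, ba, bb}
|L1 ∩ L2| = 6

6


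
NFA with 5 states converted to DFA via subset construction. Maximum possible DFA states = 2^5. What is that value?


NFA has 5 states
Subset construction: each DFA state = subset of NFA states
Maximum subsets = 2^5
2^5 = 32

32


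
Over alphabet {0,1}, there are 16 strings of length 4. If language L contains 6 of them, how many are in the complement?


Alphabet: {0,1}
String length: 4
Total strings of length 4 = 2^4 = 16
Strings in L = 6
Complement = total - |L|
= 16 - 6
= 10

10


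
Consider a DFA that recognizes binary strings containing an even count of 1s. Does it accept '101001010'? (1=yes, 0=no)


DFA has 2 states: q_even (start, accept=yes) and q_odd
Processing string '101001010' character by character:
  Position 0: read '1', 1-count=1 -> q_odd
  Position 1: read '0', 1-count=1 -> q_odd (no change)
  Position 2: read '1', 1-count=2 -> q_even
  Position 3: read '0', 1-count=2 -> q_even (no change)
  Position 4: read '0', 1-count=2 -> q_even (no change)
  Position 5: read '1', 1-count=3 -> q_odd
  Position 6: read '0', 1-count=3 -> q_odd (no change)
  Position 7: read '1', 1-count=4 -> q_even
  Position 8: read '0', 1-count=4 -> q_even (no change)
Final state: q_even, total 1s = 4 (even); the DFA requires an even count -> accept

1


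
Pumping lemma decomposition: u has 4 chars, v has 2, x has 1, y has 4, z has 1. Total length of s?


|s| = |u| + |v| + |x| + |y| + |z|
= 4 + 2 + 1 + 4 + 1
= 6 + 1 + 5
= 7 + 5
= 12

12


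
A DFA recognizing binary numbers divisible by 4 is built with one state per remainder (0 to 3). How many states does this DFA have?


Divisibility by 4 is tracked via the remainder mod 4: 0, 1, ..., 3
The construction assigns one state to each remainder
Number of remainders = 4

4


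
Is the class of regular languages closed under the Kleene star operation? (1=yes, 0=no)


Regular languages are closed under:
- Union (DFA product construction)
- Intersection (DFA product construction)
- Complement (swap accept/reject states)
- Concatenation (NFA construction)
- Kleene star (NFA construction)
Kleene star is in this list
Therefore: closed

1


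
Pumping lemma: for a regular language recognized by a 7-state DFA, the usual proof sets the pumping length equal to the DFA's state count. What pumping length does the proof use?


Pumping lemma for regular languages (standard proof):
Take p = |Q|, the number of DFA states.
Any string of length >= |Q| passes through |Q|+1 states while reading its first |Q| symbols,
so by pigeonhole some state repeats, giving the loop that can be pumped.
Here |Q| = 7
Therefore the proof uses p = 7

7


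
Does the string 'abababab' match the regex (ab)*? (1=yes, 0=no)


Pattern: (ab)*
String: 'abababab'
Pattern requires: zero or more repetitions of 'ab'
Pairs: ['ab', 'ab', 'ab', 'ab']
All pairs are 'ab'? Yes
Result: 1

1


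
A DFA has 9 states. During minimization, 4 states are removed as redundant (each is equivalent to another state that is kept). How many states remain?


Original DFA: 9 states
Redundant states removed: 4
Minimized states = original - removed
= 9 - 4
= 5

5


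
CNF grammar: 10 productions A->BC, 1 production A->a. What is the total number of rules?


CNF allows two rule forms:
  A -> BC (binary): 10 rules
  A -> a (terminal): 1 rule
Total = 10 + 1 = 11

11


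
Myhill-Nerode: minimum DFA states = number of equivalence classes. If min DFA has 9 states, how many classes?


Myhill-Nerode theorem:
Number of equivalence classes = number of states in minimal DFA
Minimal DFA states = 9
Therefore equivalence classes = 9

9


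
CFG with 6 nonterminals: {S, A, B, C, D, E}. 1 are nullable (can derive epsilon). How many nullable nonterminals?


Nonterminals: {S, A, B, C, D, E}
A nonterminal is nullable if it can derive epsilon
Counting nullable nonterminals: 1
Total nullable = 1

1


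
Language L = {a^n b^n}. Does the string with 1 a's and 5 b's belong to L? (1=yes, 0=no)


Language requires equal numbers of a's and b's
PDA pushes for each 'a', pops for each 'b'
Number of a's = 1
Number of b's = 5
1 != 5 -> Reject

0


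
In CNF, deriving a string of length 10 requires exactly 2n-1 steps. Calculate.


Chomsky Normal Form derivation:
String length n = 10
Each step either:
  - Splits a nonterminal into two (n-1 such steps)
  - Converts a nonterminal to terminal (n such steps)
Total = (n-1) + n = 2n - 1
= 2(10) - 1
= 20 - 1
= 19

19


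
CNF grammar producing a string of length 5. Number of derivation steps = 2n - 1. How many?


Chomsky Normal Form derivation:
String length n = 5
Each step either:
  - Splits a nonterminal into two (n-1 such steps)
  - Converts a nonterminal to terminal (n such steps)
Total = (n-1) + n = 2n - 1
= 2(5) - 1
= 10 - 1
= 9

9


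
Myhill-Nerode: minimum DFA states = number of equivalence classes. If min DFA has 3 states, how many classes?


Myhill-Nerode theorem:
Number of equivalence classes = number of states in minimal DFA
Minimal DFA states = 3
Therefore equivalence classes = 3

3


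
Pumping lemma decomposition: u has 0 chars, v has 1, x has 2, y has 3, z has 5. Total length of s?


|s| = |u| + |v| + |x| + |y| + |z|
= 0 + 1 + 2 + 3 + 5
= 1 + 2 + 8
= 3 + 8
= 11

11


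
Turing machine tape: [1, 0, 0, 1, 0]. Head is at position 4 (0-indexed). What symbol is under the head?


Tape: [1, 0, 0, 1, 0]
Positions: 0 1 2 3 4
Values:    1 0 0 1 0
Head at position 4
tape[4] = 0

0


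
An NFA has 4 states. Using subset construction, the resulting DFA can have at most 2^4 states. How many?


NFA has 4 states
Subset construction: each DFA state = subset of NFA states
Maximum subsets = 2^4
2^4 = 16

16


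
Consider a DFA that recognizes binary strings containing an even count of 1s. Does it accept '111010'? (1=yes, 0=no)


DFA has 2 states: q_even (start, accept=yes) and q_odd
Processing string '111010' character by character:
  Position 0: read '1', 1-count=1 -> q_odd
  Position 1: read '1', 1-count=2 -> q_even
  Position 2: read '1', 1-count=3 -> q_odd
  Position 3: read '0', 1-count=3 -> q_odd (no change)
  Position 4: read '1', 1-count=4 -> q_even
  Position 5: read '0', 1-count=4 -> q_even (no change)
Final state: q_even, total 1s = 4 (even); the DFA requires an even count -> accept

1


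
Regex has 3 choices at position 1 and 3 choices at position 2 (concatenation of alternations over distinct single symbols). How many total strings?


First group: 3 alternatives
Second group: 3 alternatives
Concatenation: each choice from group 1 pairs with each from group 2
Total = 3 x 3 = 9

9


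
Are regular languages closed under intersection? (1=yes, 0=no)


Regular languages are closed under:
- Union (DFA product construction)
- Intersection (DFA product construction)
- Complement (swap accept/reject states)
- Concatenation (NFA construction)
- Kleene star (NFA construction)
intersection is in this list
Therefore: closed

1


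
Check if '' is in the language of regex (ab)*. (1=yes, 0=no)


Pattern: (ab)*
String: ''
Pattern requires: zero or more repetitions of 'ab'
Pairs: []
All pairs are 'ab'? Yes
Result: 1

1


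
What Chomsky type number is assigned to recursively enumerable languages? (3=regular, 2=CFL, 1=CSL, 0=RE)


Chomsky hierarchy levels:
  Type 3: Regular (DFA/NFA/regex)
  Type 2: Context-free (PDA)
  Type 1: Context-sensitive
  Type 0: Recursively enumerable (TM)
'recursively enumerable' corresponds to Type 0

0


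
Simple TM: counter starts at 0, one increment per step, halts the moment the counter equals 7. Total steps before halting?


Counter starts at 0. Counting sequence:
  Step 1: counter = 1
  Step 2: counter = 2
  Step 3: counter = 3
  Step 4: counter = 4
  Step 5: counter = 5
  Step 6: counter = 6
  Step 7: counter = 7
Counter reached 7 -> halt
Total steps = 7

7


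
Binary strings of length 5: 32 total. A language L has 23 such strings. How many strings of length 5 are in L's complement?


Alphabet: {0,1}
String length: 5
Total strings of length 5 = 2^5 = 32
Strings in L = 23
Complement = total - |L|
= 32 - 23
= 9

9


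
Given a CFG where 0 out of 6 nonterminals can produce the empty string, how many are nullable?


Nonterminals: {S, A, B, C, D, E}
A nonterminal is nullable if it can derive epsilon
Counting nullable nonterminals: 0
Total nullable = 0

0


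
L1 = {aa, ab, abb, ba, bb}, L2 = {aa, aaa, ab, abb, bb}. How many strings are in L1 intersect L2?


L1 = {aa, ab, abb, ba, bb}
L2 = {aa, aaa, ab, abb, bb}
Checking each string in L1 against L2:
  'aa': in L2? Yes
  'ab': in L2? Yes
  'abb': in L2? Yes
  'ba': in L2? No
  'bb': in L2? Yes
Intersection = {aa, ab, abb, bb}
|L1 ∩ L2| = 4

4


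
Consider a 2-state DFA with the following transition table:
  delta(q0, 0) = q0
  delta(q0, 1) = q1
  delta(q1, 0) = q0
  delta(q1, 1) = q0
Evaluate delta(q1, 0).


Looking up transition function:
delta(q1, 0) in the table
Row: q1, Column: 0
Result: q0

q0


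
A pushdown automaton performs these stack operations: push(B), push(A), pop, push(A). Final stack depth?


Tracing stack operations:
  push(B) -> stack = [B], depth=1
  push(A) -> stack = [B,A], depth=2
  pop -> removed A, stack = [B], depth=1
  push(A) -> stack = [B,A], depth=2
Final depth = 2

2


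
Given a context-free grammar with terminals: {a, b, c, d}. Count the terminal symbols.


Terminal symbols: a, b, c, d
Counting each: a (#1), b (#2), c (#3), d (#4)
Total = 4

4


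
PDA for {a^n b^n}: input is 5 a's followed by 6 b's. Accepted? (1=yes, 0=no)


Language requires equal numbers of a's and b's
PDA pushes for each 'a', pops for each 'b'
Number of a's = 5
Number of b's = 6
5 != 6 -> Reject

0


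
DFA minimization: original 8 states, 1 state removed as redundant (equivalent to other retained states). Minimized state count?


Original DFA: 8 states
Redundant states removed: 1
Minimized states = original - removed
= 8 - 1
= 7

7


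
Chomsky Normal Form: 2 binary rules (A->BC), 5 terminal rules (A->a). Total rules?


CNF allows two rule forms:
  A -> BC (binary): 2 rules
  A -> a (terminal): 5 rules
Total = 2 + 5 = 7

7


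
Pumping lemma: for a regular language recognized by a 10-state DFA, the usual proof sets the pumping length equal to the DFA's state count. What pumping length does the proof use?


Pumping lemma for regular languages (standard proof):
Take p = |Q|, the number of DFA states.
Any string of length >= |Q| passes through |Q|+1 states while reading its first |Q| symbols,
so by pigeonhole some state repeats, giving the loop that can be pumped.
Here |Q| = 10
Therefore the proof uses p = 10

10


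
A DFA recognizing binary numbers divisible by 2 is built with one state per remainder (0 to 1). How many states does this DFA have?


Divisibility by 2 is tracked via the remainder mod 2: 0, 1, ..., 1
The construction assigns one state to each remainder
Number of remainders = 2

2


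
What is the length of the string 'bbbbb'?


String: 'bbbbb'
Counting characters:
  'b' appears 5 time(s)
Total length = 0 + 5 = 5

5


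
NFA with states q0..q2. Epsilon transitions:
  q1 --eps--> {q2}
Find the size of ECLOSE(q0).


Starting from q0
Initialize closure = {q0}
q0 has no outgoing epsilon transitions -> nothing to add
Final closure: {q0}
Size = 1

1


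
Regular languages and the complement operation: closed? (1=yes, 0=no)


Regular languages are closed under all standard operations:
- Union: Yes (product construction)
- Intersection: Yes (product construction)
- Complement: Yes (swap accept/reject)
- Concatenation: Yes (NFA construction)
Operation: complement -> Closed

1


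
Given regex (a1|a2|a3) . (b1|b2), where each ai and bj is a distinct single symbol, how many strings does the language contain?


First group: 3 alternatives
Second group: 2 alternatives
Concatenation: each choice from group 1 pairs with each from group 2
Total = 3 x 2 = 6

6


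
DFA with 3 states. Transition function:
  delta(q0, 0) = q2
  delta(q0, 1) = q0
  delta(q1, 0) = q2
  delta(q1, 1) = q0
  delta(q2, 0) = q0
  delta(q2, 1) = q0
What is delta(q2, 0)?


Looking up transition function:
delta(q2, 0) in the table
Row: q2, Column: 0
Result: q0

q0


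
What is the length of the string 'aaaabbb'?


String: 'aaaabbb'
Counting characters:
  'a' appears 4 time(s)
  'b' appears 3 time(s)
Total length = 4 + 3 = 7

7


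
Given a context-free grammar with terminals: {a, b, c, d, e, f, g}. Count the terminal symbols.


Terminal symbols: a, b, c, d, e, f, g
Counting each: a (#1), b (#2), c (#3), d (#4), e (#5), f (#6), g (#7)
Total = 7

7


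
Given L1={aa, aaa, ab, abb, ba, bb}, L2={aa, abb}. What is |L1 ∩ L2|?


L1 = {aa, aaa, ab, abb, ba, bb}
L2 = {aa, abb}
Checking each string in L1 against L2:
  'aa': in L2? Yes
  'aaa': in L2? No
  'ab': in L2? No
  'abb': in L2? Yes
  'ba': in L2? No
  'bb': in L2? No
Intersection = {aa, abb}
|L1 ∩ L2| = 2

2


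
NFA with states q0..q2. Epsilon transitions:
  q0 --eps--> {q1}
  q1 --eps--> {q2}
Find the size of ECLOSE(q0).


Starting from q0
Initialize closure = {q0}
Follow epsilon from q0 -> add q1
Follow epsilon from q1 -> add q2
Final closure: {q0, q1, q2}
Size = 3

3


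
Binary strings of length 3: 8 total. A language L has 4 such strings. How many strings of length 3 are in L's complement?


Alphabet: {0,1}
String length: 3
Total strings of length 3 = 2^3 = 8
Strings in L = 4
Complement = total - |L|
= 8 - 4
= 4

4


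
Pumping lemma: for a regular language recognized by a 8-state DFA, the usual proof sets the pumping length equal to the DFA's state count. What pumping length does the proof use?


Pumping lemma for regular languages (standard proof):
Take p = |Q|, the number of DFA states.
Any string of length >= |Q| passes through |Q|+1 states while reading its first |Q| symbols,
so by pigeonhole some state repeats, giving the loop that can be pumped.
Here |Q| = 8
Therefore the proof uses p = 8

8


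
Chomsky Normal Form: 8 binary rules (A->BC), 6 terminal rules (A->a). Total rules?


CNF allows two rule forms:
  A -> BC (binary): 8 rules
  A -> a (terminal): 6 rules
Total = 8 + 6 = 14

14


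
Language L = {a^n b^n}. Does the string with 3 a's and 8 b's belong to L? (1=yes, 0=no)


Language requires equal numbers of a's and b's
PDA pushes for each 'a', pops for each 'b'
Number of a's = 3
Number of b's = 8
3 != 8 -> Reject

0


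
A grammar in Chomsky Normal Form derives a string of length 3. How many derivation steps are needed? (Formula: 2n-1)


Chomsky Normal Form derivation:
String length n = 3
Each step either:
  - Splits a nonterminal into two (n-1 such steps)
  - Converts a nonterminal to terminal (n such steps)
Total = (n-1) + n = 2n - 1
= 2(3) - 1
= 6 - 1
= 5

5


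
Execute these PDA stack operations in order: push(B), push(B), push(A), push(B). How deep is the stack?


Tracing stack operations:
  push(B) -> stack = [B], depth=1
  push(B) -> stack = [B,B], depth=2
  push(A) -> stack = [B,B,A], depth=3
  push(B) -> stack = [B,B,A,B], depth=4
Final depth = 4

4


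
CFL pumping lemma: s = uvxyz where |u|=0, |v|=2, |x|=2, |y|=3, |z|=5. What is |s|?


|s| = |u| + |v| + |x| + |y| + |z|
= 0 + 2 + 2 + 3 + 5
= 2 + 2 + 8
= 4 + 8
= 12

12


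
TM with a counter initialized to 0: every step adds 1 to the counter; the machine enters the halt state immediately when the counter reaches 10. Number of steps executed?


Counter starts at 0. Counting sequence:
  Step 1: counter = 1
  Step 2: counter = 2
  Step 3: counter = 3
  Step 4: counter = 4
  Step 5: counter = 5
  Step 6: counter = 6
  ...
  Step 10: counter = 10
Counter reached 10 -> halt
Total steps = 10

10


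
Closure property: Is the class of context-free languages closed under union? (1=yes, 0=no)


CFL closure properties:
  Closed under: union, concatenation, Kleene star
  NOT closed under: intersection, complement
Operation 'union' is in closed list -> Yes (closed)

1


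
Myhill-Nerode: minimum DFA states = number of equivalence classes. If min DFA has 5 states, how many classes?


Myhill-Nerode theorem:
Number of equivalence classes = number of states in minimal DFA
Minimal DFA states = 5
Therefore equivalence classes = 5

5


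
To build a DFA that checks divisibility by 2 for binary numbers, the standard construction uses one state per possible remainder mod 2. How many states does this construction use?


Divisibility by 2 is tracked via the remainder mod 2: 0, 1, ..., 1
The construction assigns one state to each remainder
Number of remainders = 2

2


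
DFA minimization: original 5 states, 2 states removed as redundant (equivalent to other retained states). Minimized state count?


Original DFA: 5 states
Redundant states removed: 2
Minimized states = original - removed
= 5 - 2
= 3

3


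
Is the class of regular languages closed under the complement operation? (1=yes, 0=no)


Regular languages are closed under:
- Union (DFA product construction)
- Intersection (DFA product construction)
- Complement (swap accept/reject states)
- Concatenation (NFA construction)
- Kleene star (NFA construction)
complement is in this list
Therefore: closed

1


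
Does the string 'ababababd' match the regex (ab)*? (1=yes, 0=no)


Pattern: (ab)*
String: 'ababababd'
Pattern requires: zero or more repetitions of 'ab'
Length 9 is odd -> cannot be (ab)* -> no match
Result: 0

0


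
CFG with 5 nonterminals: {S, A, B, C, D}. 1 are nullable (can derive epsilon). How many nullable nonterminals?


Nonterminals: {S, A, B, C, D}
A nonterminal is nullable if it can derive epsilon
Counting nullable nonterminals: 1
Total nullable = 1

1


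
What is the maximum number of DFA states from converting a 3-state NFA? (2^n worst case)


NFA has 3 states
Subset construction: each DFA state = subset of NFA states
Maximum subsets = 2^3
2^3 = 8

8


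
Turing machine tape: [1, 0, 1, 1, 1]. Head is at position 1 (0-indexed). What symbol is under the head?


Tape: [1, 0, 1, 1, 1]
Positions: 0 1 2 3 4
Values:    1 0 1 1 1
Head at position 1
tape[1] = 0

0


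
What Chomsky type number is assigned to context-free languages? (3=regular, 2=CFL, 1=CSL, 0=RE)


Chomsky hierarchy levels:
  Type 3: Regular (DFA/NFA/regex)
  Type 2: Context-free (PDA)
  Type 1: Context-sensitive
  Type 0: Recursively enumerable (TM)
'context-free' corresponds to Type 2

2


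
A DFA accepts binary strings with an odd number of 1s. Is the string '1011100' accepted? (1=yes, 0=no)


DFA has 2 states: q_even (start, accept=no) and q_odd
Processing string '1011100' character by character:
  Position 0: read '1', 1-count=1 -> q_odd
  Position 1: read '0', 1-count=1 -> q_odd (no change)
  Position 2: read '1', 1-count=2 -> q_even
  Position 3: read '1', 1-count=3 -> q_odd
  Position 4: read '1', 1-count=4 -> q_even
  Position 5: read '0', 1-count=4 -> q_even (no change)
  Position 6: read '0', 1-count=4 -> q_even (no change)
Final state: q_even, total 1s = 4 (even); the DFA requires an odd count -> reject

0


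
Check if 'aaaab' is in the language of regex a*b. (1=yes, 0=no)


Pattern: a*b
String: 'aaaab'
Pattern requires: zero or more 'a's followed by exactly one 'b'
Found 4 leading 'a's
Remaining: 'b'
Remaining is exactly 'b' -> match
Result: 1

1


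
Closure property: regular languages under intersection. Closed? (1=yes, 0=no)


Regular languages are closed under:
- Union (DFA product construction)
- Intersection (DFA product construction)
- Complement (swap accept/reject states)
- Concatenation (NFA construction)
- Kleene star (NFA construction)
intersection is in this list
Therefore: closed

1


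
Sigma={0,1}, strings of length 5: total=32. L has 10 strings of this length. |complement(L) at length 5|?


Alphabet: {0,1}
String length: 5
Total strings of length 5 = 2^5 = 32
Strings in L = 10
Complement = total - |L|
= 32 - 10
= 22

22


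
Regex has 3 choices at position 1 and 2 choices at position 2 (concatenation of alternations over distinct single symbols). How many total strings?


First group: 3 alternatives
Second group: 2 alternatives
Concatenation: each choice from group 1 pairs with each from group 2
Total = 3 x 2 = 6

6


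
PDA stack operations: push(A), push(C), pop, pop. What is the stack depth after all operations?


Tracing stack operations:
  push(A) -> stack = [A], depth=1
  push(C) -> stack = [A,C], depth=2
  pop -> removed C, stack = [A], depth=1
  pop -> removed A, stack = [], depth=0
Final depth = 0

0


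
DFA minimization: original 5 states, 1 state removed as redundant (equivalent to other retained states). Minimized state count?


Original DFA: 5 states
Redundant states removed: 1
Minimized states = original - removed
= 5 - 1
= 4

4


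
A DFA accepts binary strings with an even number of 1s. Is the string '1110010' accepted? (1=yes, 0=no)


DFA has 2 states: q_even (start, accept=yes) and q_odd
Processing string '1110010' character by character:
  Position 0: read '1', 1-count=1 -> q_odd
  Position 1: read '1', 1-count=2 -> q_even
  Position 2: read '1', 1-count=3 -> q_odd
  Position 3: read '0', 1-count=3 -> q_odd (no change)
  Position 4: read '0', 1-count=3 -> q_odd (no change)
  Position 5: read '1', 1-count=4 -> q_even
  Position 6: read '0', 1-count=4 -> q_even (no change)
Final state: q_even, total 1s = 4 (even); the DFA requires an even count -> accept

1


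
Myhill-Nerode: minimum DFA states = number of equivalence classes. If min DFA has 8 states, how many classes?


Myhill-Nerode theorem:
Number of equivalence classes = number of states in minimal DFA
Minimal DFA states = 8
Therefore equivalence classes = 8

8


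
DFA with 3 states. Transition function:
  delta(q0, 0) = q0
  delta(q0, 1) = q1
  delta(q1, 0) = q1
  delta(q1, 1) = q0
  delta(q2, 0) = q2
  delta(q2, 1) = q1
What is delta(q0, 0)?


Looking up transition function:
delta(q0, 0) in the table
Row: q0, Column: 0
Result: q0

q0


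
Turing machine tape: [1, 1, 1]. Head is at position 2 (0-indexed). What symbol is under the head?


Tape: [1, 1, 1]
Positions: 0 1 2
Values:    1 1 1
Head at position 2
tape[2] = 1

1


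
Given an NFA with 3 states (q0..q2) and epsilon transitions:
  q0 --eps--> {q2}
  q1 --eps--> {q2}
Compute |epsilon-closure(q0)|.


Starting from q0
Initialize closure = {q0}
Follow epsilon from q0 -> add q2
Final closure: {q0, q2}
Size = 2

2


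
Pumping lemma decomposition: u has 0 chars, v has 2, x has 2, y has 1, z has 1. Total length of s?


|s| = |u| + |v| + |x| + |y| + |z|
= 0 + 2 + 2 + 1 + 1
= 2 + 2 + 2
= 4 + 2
= 6

6


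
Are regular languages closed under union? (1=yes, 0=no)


Regular languages are closed under all standard operations:
- Union: Yes (product construction)
- Intersection: Yes (product construction)
- Complement: Yes (swap accept/reject)
- Concatenation: Yes (NFA construction)
Operation: union -> Closed

1
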